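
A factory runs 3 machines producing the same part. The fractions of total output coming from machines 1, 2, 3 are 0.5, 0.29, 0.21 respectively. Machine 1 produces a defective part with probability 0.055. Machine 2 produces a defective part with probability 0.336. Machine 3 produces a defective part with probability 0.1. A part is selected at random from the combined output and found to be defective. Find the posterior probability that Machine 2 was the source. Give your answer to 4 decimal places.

Posterior probability ≈ 0.6677

Tabulate prior·likelihood by source: [1] prior 0.5, lik 0.055, product 0.02750; [2] prior 0.29, lik 0.336, product 0.09744; [3] prior 0.21, lik 0.1, product 0.02100.
Normalizing constant = 0.14594; the posterior for Machine 2 is its product over the sum, 0.09744/0.14594 = 0.6677.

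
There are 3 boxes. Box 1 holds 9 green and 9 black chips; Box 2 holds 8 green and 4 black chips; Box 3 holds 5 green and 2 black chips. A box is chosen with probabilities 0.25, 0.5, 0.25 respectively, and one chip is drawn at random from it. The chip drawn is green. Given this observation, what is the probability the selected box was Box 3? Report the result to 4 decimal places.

P(green|Box 1) = 0.5; P(green|Box 2) = 0.6667; P(green|Box 3) = 0.7143.
Prior × likelihood for each source: 0.25·0.5=0.1250, 0.5·0.6667=0.3333, 0.25·0.7143=0.1786. Summing gives P(green) = 0.63690.
P(Box 3 | green) = 0.1786 / 0.63690 = 0.2804.

Posterior probability ≈ 0.2804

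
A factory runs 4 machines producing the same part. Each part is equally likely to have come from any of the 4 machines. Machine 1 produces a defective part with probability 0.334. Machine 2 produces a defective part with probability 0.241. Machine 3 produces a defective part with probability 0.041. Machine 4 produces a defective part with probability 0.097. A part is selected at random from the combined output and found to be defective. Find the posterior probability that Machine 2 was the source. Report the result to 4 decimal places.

P(defective|M1) = 0.334; P(defective|M2) = 0.241; P(defective|M3) = 0.041; P(defective|M4) = 0.097.
Prior × likelihood for each source: 0.25·0.334=0.08350, 0.25·0.241=0.06025, 0.25·0.041=0.01025, 0.25·0.097=0.02425. Summing gives P(defective) = 0.17825.
P(Machine 2 | defective) = 0.06025 / 0.17825 = 0.3380.

Posterior probability ≈ 0.3380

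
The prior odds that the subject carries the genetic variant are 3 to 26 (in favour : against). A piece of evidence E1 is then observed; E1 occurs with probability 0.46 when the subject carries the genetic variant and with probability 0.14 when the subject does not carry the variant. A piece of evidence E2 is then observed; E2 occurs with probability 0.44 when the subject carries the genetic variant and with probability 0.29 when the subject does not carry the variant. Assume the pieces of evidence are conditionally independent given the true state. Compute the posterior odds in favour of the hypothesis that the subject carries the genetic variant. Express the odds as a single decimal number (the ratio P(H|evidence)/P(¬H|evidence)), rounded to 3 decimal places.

Posterior odds ≈ 0.575

Prior odds = 3/26 = 0.11538.
Likelihood ratio for E1 = 0.46/0.14 = 3.2857.
Likelihood ratio for E2 = 0.44/0.29 = 1.5172.
Posterior odds = prior odds × LR₁ × LR₂ = 0.57522.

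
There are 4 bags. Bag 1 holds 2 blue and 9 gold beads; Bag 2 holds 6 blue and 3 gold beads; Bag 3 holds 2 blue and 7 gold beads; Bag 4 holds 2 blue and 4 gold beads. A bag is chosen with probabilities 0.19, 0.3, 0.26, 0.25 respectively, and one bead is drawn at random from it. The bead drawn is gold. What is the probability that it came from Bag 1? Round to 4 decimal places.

P(gold|Bag 1) = 0.8182; P(gold|Bag 2) = 0.3333; P(gold|Bag 3) = 0.7778; P(gold|Bag 4) = 0.6667.
Prior × likelihood for each source: 0.19·0.8182=0.1555, 0.3·0.3333=0.1000, 0.26·0.7778=0.2022, 0.25·0.6667=0.1667. Summing gives P(gold) = 0.62434.
P(Bag 1 | gold) = 0.1555 / 0.62434 = 0.2490.

Posterior probability ≈ 0.2490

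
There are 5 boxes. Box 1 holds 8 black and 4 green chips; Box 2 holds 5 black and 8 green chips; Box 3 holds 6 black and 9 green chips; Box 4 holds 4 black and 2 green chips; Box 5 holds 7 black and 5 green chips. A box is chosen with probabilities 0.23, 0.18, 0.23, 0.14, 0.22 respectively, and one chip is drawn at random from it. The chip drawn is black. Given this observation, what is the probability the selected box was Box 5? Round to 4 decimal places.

Tabulate prior·likelihood by source: [1] prior 0.23, lik 0.6667, product 0.1533; [2] prior 0.18, lik 0.3846, product 0.06923; [3] prior 0.23, lik 0.4, product 0.09200; [4] prior 0.14, lik 0.6667, product 0.09333; [5] prior 0.22, lik 0.5833, product 0.1283.
Normalizing constant = 0.53623; the posterior for Box 5 is its product over the sum, 0.1283/0.53623 = 0.2393.

Posterior probability ≈ 0.2393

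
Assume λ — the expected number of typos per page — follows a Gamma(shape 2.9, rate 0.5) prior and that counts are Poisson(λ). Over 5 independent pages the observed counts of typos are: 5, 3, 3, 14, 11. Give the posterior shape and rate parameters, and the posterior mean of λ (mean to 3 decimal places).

Posterior: Gamma(shape=38.9, rate=5.5); mean ≈ 7.073

Total count ∑xᵢ = 36 over n = 5 pages.
Gamma is conjugate to the Poisson likelihood: posterior is Gamma(shape = 2.9+36 = 38.9, rate = 0.5+5 = 5.5).
Posterior mean = shape/rate = 38.9/5.5 = 7.073.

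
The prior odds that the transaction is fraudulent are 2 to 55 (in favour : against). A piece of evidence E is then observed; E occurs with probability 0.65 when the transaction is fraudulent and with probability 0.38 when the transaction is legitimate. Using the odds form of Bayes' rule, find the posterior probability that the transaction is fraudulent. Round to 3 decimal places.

Prior odds = 2/55 = 0.036364.
Likelihood ratio for E = 0.65/0.38 = 1.7105.
Posterior odds = prior odds × LR = 0.062201.
Posterior probability = odds/(1+odds) = 0.062201/1.0622 = 0.059.

Posterior probability ≈ 0.059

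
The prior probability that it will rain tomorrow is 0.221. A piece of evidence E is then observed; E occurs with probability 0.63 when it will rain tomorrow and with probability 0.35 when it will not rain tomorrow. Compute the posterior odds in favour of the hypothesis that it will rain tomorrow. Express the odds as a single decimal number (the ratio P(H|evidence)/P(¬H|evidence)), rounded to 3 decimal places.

Posterior odds ≈ 0.511

Prior odds = 0.221/(1−0.221) = 0.28370.
Likelihood ratio for E = 0.63/0.35 = 1.8000.
Posterior odds = prior odds × LR = 0.51065.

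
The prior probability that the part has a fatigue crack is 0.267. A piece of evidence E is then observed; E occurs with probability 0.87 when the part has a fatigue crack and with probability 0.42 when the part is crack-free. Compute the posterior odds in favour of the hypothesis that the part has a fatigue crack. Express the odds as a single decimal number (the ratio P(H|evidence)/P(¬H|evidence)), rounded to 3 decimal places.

Posterior odds ≈ 0.755

Prior odds = 0.267/(1−0.267) = 0.36426.
Likelihood ratio for E = 0.87/0.42 = 2.0714.
Posterior odds = prior odds × LR = 0.75453.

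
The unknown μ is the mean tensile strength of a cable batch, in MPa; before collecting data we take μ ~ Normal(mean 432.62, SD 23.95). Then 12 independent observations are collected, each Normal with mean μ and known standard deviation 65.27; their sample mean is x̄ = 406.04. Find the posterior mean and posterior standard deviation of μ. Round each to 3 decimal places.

With known σ, the Normal prior is conjugate. Weight on the data is w = (n/σ²)/(n/σ² + 1/τ₀²) = 0.00281679/(0.00281679+0.00174337) = 0.61770.
Posterior mean = w·x̄ + (1−w)·μ₀ = 0.61770·406.04 + 0.38230·432.62 = 416.202. Posterior variance = 1/(0.00281679+0.00174337) = 219.291, so SD = 14.808.

Posterior mean ≈ 416.202; posterior SD ≈ 14.808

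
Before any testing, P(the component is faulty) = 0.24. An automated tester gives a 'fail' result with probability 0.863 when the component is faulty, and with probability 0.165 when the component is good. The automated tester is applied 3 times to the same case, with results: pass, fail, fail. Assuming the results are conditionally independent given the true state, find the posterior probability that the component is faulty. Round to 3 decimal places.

Let H be the event that the component is faulty; start with P(H) = 0.24. P('fail'|H) = 0.863, P('fail'|¬H) = 0.165.
Update on result 1 ('pass'): P(H) ← 0.137·0.2400 / (0.137·0.2400 + 0.835·0.7600) = 0.032880/0.66748 = 0.0493.
Update on result 2 ('fail'): P(H) ← 0.863·0.0493 / (0.863·0.0493 + 0.165·0.9507) = 0.042511/0.19938 = 0.2132.
Update on result 3 ('fail'): P(H) ← 0.863·0.2132 / (0.863·0.2132 + 0.165·0.7868) = 0.18400/0.31382 = 0.5863.

Posterior P(H) ≈ 0.586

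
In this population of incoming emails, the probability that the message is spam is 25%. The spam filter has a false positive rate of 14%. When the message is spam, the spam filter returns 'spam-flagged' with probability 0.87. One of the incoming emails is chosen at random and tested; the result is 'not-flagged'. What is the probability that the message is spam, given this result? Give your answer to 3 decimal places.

Write H for 'the message is spam'. Prior odds H:¬H = 0.25/0.75 = 0.33333. For the 'not-flagged' outcome, the likelihood ratio is 0.13/0.86 = 0.15116.
Posterior odds = 0.33333 × 0.15116 = 0.050388, so P(H|E) = 0.050388/(1+0.050388) = 0.048.

P(H | E) ≈ 0.048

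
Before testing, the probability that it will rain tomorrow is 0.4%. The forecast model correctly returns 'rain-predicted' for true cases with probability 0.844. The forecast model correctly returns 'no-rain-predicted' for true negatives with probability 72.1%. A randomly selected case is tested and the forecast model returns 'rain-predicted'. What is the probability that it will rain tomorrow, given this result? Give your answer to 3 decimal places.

Let H be the event that it will rain tomorrow. P(H) = 0.004, so P(¬H) = 0.996. With E the 'rain-predicted' result, P(E|H) = 0.844 and P(E|¬H) = 0.279.
P(E) = 0.844·0.004 + 0.279·0.996 = 0.0033760 + 0.27788 = 0.28126.
By Bayes' theorem, P(H|E) = 0.0033760 / 0.28126 = 0.012.

P(H | E) ≈ 0.012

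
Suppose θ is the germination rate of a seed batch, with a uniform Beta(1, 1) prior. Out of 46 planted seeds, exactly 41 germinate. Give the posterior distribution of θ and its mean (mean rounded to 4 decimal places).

Posterior: Beta(42, 6); mean ≈ 0.8750

Observing 41 successes and 5 failures updates Beta(1, 1) by adding the success and failure counts to the two shape parameters: α = 1+41 = 42, β = 1+5 = 6.
Posterior mean = α/(α+β) = 42/48 = 0.8750.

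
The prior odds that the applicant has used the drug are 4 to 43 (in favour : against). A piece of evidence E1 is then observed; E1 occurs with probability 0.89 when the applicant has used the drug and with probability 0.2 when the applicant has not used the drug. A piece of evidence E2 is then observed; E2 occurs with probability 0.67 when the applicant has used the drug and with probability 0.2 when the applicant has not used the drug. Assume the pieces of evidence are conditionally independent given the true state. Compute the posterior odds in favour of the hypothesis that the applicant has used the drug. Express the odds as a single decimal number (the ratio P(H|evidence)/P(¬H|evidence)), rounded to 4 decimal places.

Posterior odds ≈ 1.3867

Prior odds = 4/43 = 0.093023. In log-odds, ln(0.093023) = -2.3749.
Add log likelihood ratios: ln(4.4500) + ln(3.3500) = 2.7019.
Posterior log-odds = 0.32696, so posterior odds = exp(0.32696) = 1.3867.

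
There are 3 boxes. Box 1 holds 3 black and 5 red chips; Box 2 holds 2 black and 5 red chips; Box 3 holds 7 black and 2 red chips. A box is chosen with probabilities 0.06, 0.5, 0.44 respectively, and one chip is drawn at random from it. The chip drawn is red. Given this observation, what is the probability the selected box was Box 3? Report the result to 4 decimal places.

Posterior probability ≈ 0.1986

P(red|Box 1) = 0.625; P(red|Box 2) = 0.7143; P(red|Box 3) = 0.2222.
Prior × likelihood for each source: 0.06·0.625=0.03750, 0.5·0.7143=0.3571, 0.44·0.2222=0.09778. Summing gives P(red) = 0.49242.
P(Box 3 | red) = 0.09778 / 0.49242 = 0.1986.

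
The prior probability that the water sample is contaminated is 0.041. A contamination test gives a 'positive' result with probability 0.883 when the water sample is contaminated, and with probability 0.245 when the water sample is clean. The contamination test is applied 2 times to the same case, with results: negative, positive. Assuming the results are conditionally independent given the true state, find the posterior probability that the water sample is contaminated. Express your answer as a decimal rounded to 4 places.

With H the event that the water sample is contaminated, the joint likelihood of the observed sequence is P(data|H) = 0.117·0.883 = 0.10331 and P(data|¬H) = 0.755·0.245 = 0.18498.
Bayes: P(H|data) = 0.041·0.10331 / (0.041·0.10331 + 0.959·0.18498) = 0.0042358/0.18163 = 0.0233.

Posterior P(H) ≈ 0.0233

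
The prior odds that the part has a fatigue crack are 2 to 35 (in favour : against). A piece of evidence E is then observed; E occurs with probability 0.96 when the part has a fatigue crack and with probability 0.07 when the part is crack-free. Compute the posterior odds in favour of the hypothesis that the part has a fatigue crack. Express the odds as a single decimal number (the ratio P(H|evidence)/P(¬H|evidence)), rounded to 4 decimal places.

Prior odds = 2/35 = 0.057143.
Likelihood ratio for E = 0.96/0.07 = 13.714.
Posterior odds = prior odds × LR = 0.78367.

Posterior odds ≈ 0.7837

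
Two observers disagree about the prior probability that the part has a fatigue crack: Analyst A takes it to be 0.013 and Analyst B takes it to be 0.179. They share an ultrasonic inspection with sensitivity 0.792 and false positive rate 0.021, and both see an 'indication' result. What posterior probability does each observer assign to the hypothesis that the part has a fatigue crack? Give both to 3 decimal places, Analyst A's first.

The likelihood ratio for an 'indication' result is 0.792/0.021 = 37.714.
Analyst A: prior odds 0.013/0.987 = 0.013171; posterior odds 0.49674; posterior probability 0.332.
Analyst B: prior odds 0.179/0.821 = 0.21803; posterior odds 8.2227; posterior probability 0.892.

Analyst A: 0.332; Analyst B: 0.892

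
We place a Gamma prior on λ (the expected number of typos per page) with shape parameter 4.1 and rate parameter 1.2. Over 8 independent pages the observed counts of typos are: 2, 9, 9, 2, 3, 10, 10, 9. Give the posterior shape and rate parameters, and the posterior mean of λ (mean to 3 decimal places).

Posterior: Gamma(shape=58.1, rate=9.2); mean ≈ 6.315

Total count ∑xᵢ = 54 over n = 8 pages.
Gamma is conjugate to the Poisson likelihood: posterior is Gamma(shape = 4.1+54 = 58.1, rate = 1.2+8 = 9.2).
Posterior mean = shape/rate = 58.1/9.2 = 6.315.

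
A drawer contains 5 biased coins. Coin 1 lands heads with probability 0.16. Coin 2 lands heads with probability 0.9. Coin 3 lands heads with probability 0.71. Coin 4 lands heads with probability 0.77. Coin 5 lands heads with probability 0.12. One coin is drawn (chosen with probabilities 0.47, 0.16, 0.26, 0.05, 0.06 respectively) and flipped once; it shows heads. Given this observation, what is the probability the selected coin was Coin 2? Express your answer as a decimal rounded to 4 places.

P(heads|C1) = 0.16; P(heads|C2) = 0.9; P(heads|C3) = 0.71; P(heads|C4) = 0.77; P(heads|C5) = 0.12.
Prior × likelihood for each source: 0.47·0.16=0.07520, 0.16·0.9=0.1440, 0.26·0.71=0.1846, 0.05·0.77=0.03850, 0.06·0.12=0.007200. Summing gives P(heads) = 0.44950.
P(Coin 2 | heads) = 0.1440 / 0.44950 = 0.3204.

Posterior probability ≈ 0.3204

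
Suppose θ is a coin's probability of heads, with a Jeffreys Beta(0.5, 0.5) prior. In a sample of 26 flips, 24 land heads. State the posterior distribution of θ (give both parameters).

The binomial likelihood is conjugate to the Beta prior: with 24 successes and 2 failures, the posterior is Beta(0.5+24, 0.5+2) = Beta(24.5, 2.5).

Posterior: Beta(24.5, 2.5)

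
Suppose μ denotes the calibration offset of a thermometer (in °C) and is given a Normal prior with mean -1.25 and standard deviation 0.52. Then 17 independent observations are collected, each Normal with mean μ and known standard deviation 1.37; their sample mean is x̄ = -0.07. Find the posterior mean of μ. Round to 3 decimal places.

With known σ, the Normal prior is conjugate. Weight on the data is w = (n/σ²)/(n/σ² + 1/τ₀²) = 9.05749/(9.05749+3.69822) = 0.71007.
Posterior mean = w·x̄ + (1−w)·μ₀ = 0.71007·-0.07 + 0.28993·-1.25 = -0.412.

Posterior mean ≈ -0.412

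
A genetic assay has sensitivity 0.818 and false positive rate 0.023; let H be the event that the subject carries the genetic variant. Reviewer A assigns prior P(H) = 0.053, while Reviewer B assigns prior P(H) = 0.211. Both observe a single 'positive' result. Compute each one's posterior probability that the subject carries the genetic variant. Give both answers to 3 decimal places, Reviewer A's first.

The likelihood ratio for a 'positive' result is 0.818/0.023 = 35.565.
Reviewer A: prior odds 0.053/0.947 = 0.055966; posterior odds 1.9905; posterior probability 0.666.
Reviewer B: prior odds 0.211/0.789 = 0.26743; posterior odds 9.5111; posterior probability 0.905.

Reviewer A: 0.666; Reviewer B: 0.905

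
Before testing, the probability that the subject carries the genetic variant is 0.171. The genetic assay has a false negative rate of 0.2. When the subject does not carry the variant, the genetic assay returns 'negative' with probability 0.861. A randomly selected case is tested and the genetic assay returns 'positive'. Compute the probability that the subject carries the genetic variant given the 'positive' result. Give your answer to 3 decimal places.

Write H for 'the subject carries the genetic variant'. Prior odds H:¬H = 0.171/0.829 = 0.20627. For the 'positive' outcome, the likelihood ratio is 0.8/0.139 = 5.7554.
Posterior odds = 0.20627 × 5.7554 = 1.1872, so P(H|E) = 1.1872/(1+1.1872) = 0.543.

P(H | E) ≈ 0.543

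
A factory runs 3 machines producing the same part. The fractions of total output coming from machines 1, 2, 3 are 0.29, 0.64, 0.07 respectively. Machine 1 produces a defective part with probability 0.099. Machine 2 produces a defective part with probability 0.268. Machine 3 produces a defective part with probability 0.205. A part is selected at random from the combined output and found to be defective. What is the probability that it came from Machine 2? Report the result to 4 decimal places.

Tabulate prior·likelihood by source: [1] prior 0.29, lik 0.099, product 0.02871; [2] prior 0.64, lik 0.268, product 0.1715; [3] prior 0.07, lik 0.205, product 0.01435.
Normalizing constant = 0.21458; the posterior for Machine 2 is its product over the sum, 0.1715/0.21458 = 0.7993.

Posterior probability ≈ 0.7993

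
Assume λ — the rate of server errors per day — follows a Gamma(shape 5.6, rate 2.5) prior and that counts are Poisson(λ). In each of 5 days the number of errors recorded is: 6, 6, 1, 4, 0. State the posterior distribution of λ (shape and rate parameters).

The Poisson likelihood adds the total count to the shape and the number of exposure periods to the rate. Here ∑xᵢ = 17 and n = 5, so shape 5.6→22.6 and rate 2.5→7.5.

Posterior: Gamma(shape=22.6, rate=7.5)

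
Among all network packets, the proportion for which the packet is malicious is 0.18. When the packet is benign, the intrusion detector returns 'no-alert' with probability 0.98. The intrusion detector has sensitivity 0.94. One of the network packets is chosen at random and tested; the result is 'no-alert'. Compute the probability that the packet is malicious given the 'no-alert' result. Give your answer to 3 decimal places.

P(H | E) ≈ 0.013

Let H be the event that the packet is malicious. P(H) = 0.18, so P(¬H) = 0.82. With E the 'no-alert' result, P(E|H) = 0.06 and P(E|¬H) = 0.98.
P(E) = 0.06·0.18 + 0.98·0.82 = 0.010800 + 0.80360 = 0.81440.
By Bayes' theorem, P(H|E) = 0.010800 / 0.81440 = 0.013.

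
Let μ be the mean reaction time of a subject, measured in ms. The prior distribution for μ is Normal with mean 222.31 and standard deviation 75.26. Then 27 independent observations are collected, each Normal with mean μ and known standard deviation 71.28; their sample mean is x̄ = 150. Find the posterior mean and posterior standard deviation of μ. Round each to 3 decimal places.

Prior precision 1/τ₀² = 1/75.26² = 0.00017655; data precision n/σ² = 27/71.28² = 0.00531408.
Posterior precision = 0.00017655 + 0.00531408 = 0.00549064, giving posterior SD = 1/√0.00549064 = 13.495.
Posterior mean = (0.00017655·222.31 + 0.00531408·150) / 0.00549064 = 152.325.

Posterior mean ≈ 152.325; posterior SD ≈ 13.495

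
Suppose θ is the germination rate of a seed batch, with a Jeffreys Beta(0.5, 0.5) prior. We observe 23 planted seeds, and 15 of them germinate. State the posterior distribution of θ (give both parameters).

Observing 15 successes and 8 failures updates Beta(0.5, 0.5) by adding the success and failure counts to the two shape parameters: α = 0.5+15 = 15.5, β = 0.5+8 = 8.5.

Posterior: Beta(15.5, 8.5)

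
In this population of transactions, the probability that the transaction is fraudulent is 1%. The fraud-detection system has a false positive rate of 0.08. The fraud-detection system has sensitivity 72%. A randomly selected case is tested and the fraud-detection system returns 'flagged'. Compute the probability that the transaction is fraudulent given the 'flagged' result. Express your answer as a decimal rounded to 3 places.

Write H for 'the transaction is fraudulent'. Prior odds H:¬H = 0.01/0.99 = 0.010101. For the 'flagged' outcome, the likelihood ratio is 0.72/0.08 = 9.0000.
Posterior odds = 0.010101 × 9.0000 = 0.090909, so P(H|E) = 0.090909/(1+0.090909) = 0.083.

P(H | E) ≈ 0.083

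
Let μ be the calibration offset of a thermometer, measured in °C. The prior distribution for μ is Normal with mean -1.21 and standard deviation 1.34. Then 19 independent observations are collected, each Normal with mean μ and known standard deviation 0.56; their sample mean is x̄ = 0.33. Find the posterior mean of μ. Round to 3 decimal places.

Posterior mean ≈ 0.316

Prior precision 1/τ₀² = 1/1.34² = 0.556917; data precision n/σ² = 19/0.56² = 60.5867.
Posterior precision = 0.556917 + 60.5867 = 61.1437.
Posterior mean = (0.556917·-1.21 + 60.5867·0.33) / 61.1437 = 0.316.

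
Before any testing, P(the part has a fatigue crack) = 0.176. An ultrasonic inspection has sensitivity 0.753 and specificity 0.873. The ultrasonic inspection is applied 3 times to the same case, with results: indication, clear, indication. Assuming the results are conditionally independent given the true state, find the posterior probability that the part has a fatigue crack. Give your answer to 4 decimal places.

Let H be the event that the part has a fatigue crack; start with P(H) = 0.176. P('indication'|H) = 0.753, P('indication'|¬H) = 0.127.
Update on result 1 ('indication'): P(H) ← 0.753·0.1760 / (0.753·0.1760 + 0.127·0.8240) = 0.13253/0.23718 = 0.5588.
Update on result 2 ('clear'): P(H) ← 0.247·0.5588 / (0.247·0.5588 + 0.873·0.4412) = 0.13802/0.52321 = 0.2638.
Update on result 3 ('indication'): P(H) ← 0.753·0.2638 / (0.753·0.2638 + 0.127·0.7362) = 0.19863/0.29213 = 0.6799.

Posterior P(H) ≈ 0.6799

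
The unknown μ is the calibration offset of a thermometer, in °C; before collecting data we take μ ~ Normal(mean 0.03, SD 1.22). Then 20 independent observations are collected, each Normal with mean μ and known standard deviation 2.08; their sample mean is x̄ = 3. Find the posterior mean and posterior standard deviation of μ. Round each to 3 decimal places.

Posterior mean ≈ 2.623; posterior SD ≈ 0.435

Prior precision 1/τ₀² = 1/1.22² = 0.671862; data precision n/σ² = 20/2.08² = 4.62278.
Posterior precision = 0.671862 + 4.62278 = 5.29464, giving posterior SD = 1/√5.29464 = 0.435.
Posterior mean = (0.671862·0.03 + 4.62278·3) / 5.29464 = 2.623.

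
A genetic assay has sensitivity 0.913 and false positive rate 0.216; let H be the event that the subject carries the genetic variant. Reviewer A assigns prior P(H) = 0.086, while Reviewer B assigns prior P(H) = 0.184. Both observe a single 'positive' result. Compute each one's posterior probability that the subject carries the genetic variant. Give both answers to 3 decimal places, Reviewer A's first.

Reviewer A: 0.285; Reviewer B: 0.488

P('+'|H) = 0.913, P('+'|¬H) = 0.216.
Reviewer A: numerator 0.913·0.086 = 0.078518; evidence = 0.078518+0.216·0.914 = 0.27594; posterior = 0.285.
Reviewer B: numerator 0.913·0.184 = 0.16799; evidence = 0.16799+0.216·0.816 = 0.34425; posterior = 0.488.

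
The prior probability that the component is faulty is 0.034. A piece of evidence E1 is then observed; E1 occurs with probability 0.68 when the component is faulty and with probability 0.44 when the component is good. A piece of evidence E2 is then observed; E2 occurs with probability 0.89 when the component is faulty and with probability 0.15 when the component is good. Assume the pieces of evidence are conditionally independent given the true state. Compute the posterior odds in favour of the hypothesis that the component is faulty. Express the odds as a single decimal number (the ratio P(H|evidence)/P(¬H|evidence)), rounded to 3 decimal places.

Prior odds = 0.034/(1−0.034) = 0.035197. In log-odds, ln(0.035197) = -3.3468.
Add log likelihood ratios: ln(1.5455) + ln(5.9333) = 2.2159.
Posterior log-odds = -1.1309, so posterior odds = exp(-1.1309) = 0.32274.

Posterior odds ≈ 0.323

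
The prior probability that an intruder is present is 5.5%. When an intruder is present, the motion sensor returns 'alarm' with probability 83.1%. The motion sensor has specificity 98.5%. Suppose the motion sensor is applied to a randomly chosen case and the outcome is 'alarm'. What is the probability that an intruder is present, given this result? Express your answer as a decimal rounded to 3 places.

Let H be the event that an intruder is present. P(H) = 0.055, so P(¬H) = 0.945. With E the 'alarm' result, P(E|H) = 0.831 and P(E|¬H) = 0.015.
P(E) = 0.831·0.055 + 0.015·0.945 = 0.045705 + 0.014175 = 0.059880.
By Bayes' theorem, P(H|E) = 0.045705 / 0.059880 = 0.763.

P(H | E) ≈ 0.763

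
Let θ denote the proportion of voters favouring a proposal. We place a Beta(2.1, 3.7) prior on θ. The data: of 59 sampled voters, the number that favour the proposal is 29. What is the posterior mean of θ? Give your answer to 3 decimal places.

Posterior mean ≈ 0.480

The binomial likelihood is conjugate to the Beta prior: with 29 successes and 30 failures, the posterior is Beta(2.1+29, 3.7+30) = Beta(31.1, 33.7).
Posterior mean = α/(α+β) = 31.1/64.8 = 0.480.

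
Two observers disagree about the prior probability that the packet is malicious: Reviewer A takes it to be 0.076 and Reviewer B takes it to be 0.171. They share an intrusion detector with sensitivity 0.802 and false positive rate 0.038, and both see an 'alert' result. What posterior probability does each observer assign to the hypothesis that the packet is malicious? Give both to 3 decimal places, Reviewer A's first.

P('+'|H) = 0.802, P('+'|¬H) = 0.038.
Reviewer A: numerator 0.802·0.076 = 0.060952; evidence = 0.060952+0.038·0.924 = 0.096064; posterior = 0.634.
Reviewer B: numerator 0.802·0.171 = 0.13714; evidence = 0.13714+0.038·0.829 = 0.16864; posterior = 0.813.

Reviewer A: 0.634; Reviewer B: 0.813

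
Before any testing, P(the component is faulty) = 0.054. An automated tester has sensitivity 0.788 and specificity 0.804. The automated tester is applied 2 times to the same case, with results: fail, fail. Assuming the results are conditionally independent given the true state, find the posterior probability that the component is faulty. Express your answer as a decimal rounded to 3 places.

Posterior P(H) ≈ 0.480

With H the event that the component is faulty, the joint likelihood of the observed sequence is P(data|H) = 0.788·0.788 = 0.62094 and P(data|¬H) = 0.196·0.196 = 0.038416.
Bayes: P(H|data) = 0.054·0.62094 / (0.054·0.62094 + 0.946·0.038416) = 0.033531/0.069873 = 0.4799.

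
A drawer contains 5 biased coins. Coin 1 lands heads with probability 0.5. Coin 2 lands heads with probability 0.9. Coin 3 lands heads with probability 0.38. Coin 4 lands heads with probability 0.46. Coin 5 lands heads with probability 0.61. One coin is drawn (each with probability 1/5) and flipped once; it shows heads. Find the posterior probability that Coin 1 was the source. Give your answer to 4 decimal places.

Posterior probability ≈ 0.1754

P(heads|C1) = 0.5; P(heads|C2) = 0.9; P(heads|C3) = 0.38; P(heads|C4) = 0.46; P(heads|C5) = 0.61.
Prior × likelihood for each source: 0.2·0.5=0.1000, 0.2·0.9=0.1800, 0.2·0.38=0.07600, 0.2·0.46=0.09200, 0.2·0.61=0.1220. Summing gives P(heads) = 0.57000.
P(Coin 1 | heads) = 0.1000 / 0.57000 = 0.1754.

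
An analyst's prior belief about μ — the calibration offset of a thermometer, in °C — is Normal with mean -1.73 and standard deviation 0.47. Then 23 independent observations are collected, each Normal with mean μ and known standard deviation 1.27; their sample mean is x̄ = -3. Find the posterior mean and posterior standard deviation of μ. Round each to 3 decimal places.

With known σ, the Normal prior is conjugate. Weight on the data is w = (n/σ²)/(n/σ² + 1/τ₀²) = 14.2600/(14.2600+4.52694) = 0.75904.
Posterior mean = w·x̄ + (1−w)·μ₀ = 0.75904·-3 + 0.24096·-1.73 = -2.694. Posterior variance = 1/(14.2600+4.52694) = 0.0532284, so SD = 0.231.

Posterior mean ≈ -2.694; posterior SD ≈ 0.231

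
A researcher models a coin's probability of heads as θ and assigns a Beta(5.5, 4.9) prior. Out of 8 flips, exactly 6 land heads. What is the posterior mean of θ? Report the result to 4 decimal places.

The binomial likelihood is conjugate to the Beta prior: with 6 successes and 2 failures, the posterior is Beta(5.5+6, 4.9+2) = Beta(11.5, 6.9).
Posterior mean = α/(α+β) = 11.5/18.4 = 0.6250.

Posterior mean ≈ 0.6250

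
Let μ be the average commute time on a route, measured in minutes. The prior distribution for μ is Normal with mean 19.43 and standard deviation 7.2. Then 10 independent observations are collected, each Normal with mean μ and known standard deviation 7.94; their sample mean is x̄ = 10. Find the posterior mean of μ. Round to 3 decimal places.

Posterior mean ≈ 11.022

Prior precision 1/τ₀² = 1/7.2² = 0.0192901; data precision n/σ² = 10/7.94² = 0.158620.
Posterior precision = 0.0192901 + 0.158620 = 0.177911.
Posterior mean = (0.0192901·19.43 + 0.158620·10) / 0.177911 = 11.022.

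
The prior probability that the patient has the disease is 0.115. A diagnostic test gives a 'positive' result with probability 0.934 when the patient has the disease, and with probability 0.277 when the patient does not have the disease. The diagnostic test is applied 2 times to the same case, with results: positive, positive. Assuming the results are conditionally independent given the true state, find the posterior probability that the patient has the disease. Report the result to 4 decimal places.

With H the event that the patient has the disease, the joint likelihood of the observed sequence is P(data|H) = 0.934·0.934 = 0.87236 and P(data|¬H) = 0.277·0.277 = 0.076729.
Bayes: P(H|data) = 0.115·0.87236 / (0.115·0.87236 + 0.885·0.076729) = 0.10032/0.16823 = 0.5963.

Posterior P(H) ≈ 0.5963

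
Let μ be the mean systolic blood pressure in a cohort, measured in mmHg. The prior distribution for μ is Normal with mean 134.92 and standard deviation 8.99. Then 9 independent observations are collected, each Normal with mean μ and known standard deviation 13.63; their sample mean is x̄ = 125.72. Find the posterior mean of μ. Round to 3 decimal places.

With known σ, the Normal prior is conjugate. Weight on the data is w = (n/σ²)/(n/σ² + 1/τ₀²) = 0.0484452/(0.0484452+0.0123732) = 0.79656.
Posterior mean = w·x̄ + (1−w)·μ₀ = 0.79656·125.72 + 0.20344·134.92 = 127.592.

Posterior mean ≈ 127.592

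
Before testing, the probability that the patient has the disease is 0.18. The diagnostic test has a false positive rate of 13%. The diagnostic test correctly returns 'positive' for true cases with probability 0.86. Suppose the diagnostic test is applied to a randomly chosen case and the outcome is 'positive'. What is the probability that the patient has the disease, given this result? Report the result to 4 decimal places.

P(H | E) ≈ 0.5922

Let H be the event that the patient has the disease. P(H) = 0.18, so P(¬H) = 0.82. With E the 'positive' result, P(E|H) = 0.86 and P(E|¬H) = 0.13.
P(E) = 0.86·0.18 + 0.13·0.82 = 0.15480 + 0.10660 = 0.26140.
By Bayes' theorem, P(H|E) = 0.15480 / 0.26140 = 0.5922.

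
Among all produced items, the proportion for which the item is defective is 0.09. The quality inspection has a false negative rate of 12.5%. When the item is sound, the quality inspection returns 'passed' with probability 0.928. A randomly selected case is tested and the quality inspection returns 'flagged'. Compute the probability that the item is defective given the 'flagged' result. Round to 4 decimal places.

P(H | E) ≈ 0.5459

Let H be the event that the item is defective. P(H) = 0.09, so P(¬H) = 0.91. With E the 'flagged' result, P(E|H) = 0.875 and P(E|¬H) = 0.072.
P(E) = 0.875·0.09 + 0.072·0.91 = 0.078750 + 0.065520 = 0.14427.
By Bayes' theorem, P(H|E) = 0.078750 / 0.14427 = 0.5459.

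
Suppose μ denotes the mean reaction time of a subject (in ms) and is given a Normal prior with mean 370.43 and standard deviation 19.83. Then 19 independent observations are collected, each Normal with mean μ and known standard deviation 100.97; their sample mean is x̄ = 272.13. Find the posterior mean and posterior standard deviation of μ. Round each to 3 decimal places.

Posterior mean ≈ 328.857; posterior SD ≈ 15.064

With known σ, the Normal prior is conjugate. Weight on the data is w = (n/σ²)/(n/σ² + 1/τ₀²) = 0.00186367/(0.00186367+0.00254305) = 0.42292.
Posterior mean = w·x̄ + (1−w)·μ₀ = 0.42292·272.13 + 0.57708·370.43 = 328.857. Posterior variance = 1/(0.00186367+0.00254305) = 226.926, so SD = 15.064.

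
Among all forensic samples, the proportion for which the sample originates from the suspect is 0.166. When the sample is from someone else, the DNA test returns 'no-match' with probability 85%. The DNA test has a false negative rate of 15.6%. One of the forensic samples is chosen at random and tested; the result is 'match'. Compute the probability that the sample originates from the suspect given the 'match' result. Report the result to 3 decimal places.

Write H for 'the sample originates from the suspect'. Prior odds H:¬H = 0.166/0.834 = 0.19904. For the 'match' outcome, the likelihood ratio is 0.844/0.15 = 5.6267.
Posterior odds = 0.19904 × 5.6267 = 1.1199, so P(H|E) = 1.1199/(1+1.1199) = 0.528.

P(H | E) ≈ 0.528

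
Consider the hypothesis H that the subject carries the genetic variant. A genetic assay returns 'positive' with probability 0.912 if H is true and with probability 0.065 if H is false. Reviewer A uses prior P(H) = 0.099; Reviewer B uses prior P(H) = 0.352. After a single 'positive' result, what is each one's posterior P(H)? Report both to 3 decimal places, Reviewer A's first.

Reviewer A: 0.607; Reviewer B: 0.884

P('+'|H) = 0.912, P('+'|¬H) = 0.065.
Reviewer A: numerator 0.912·0.099 = 0.090288; evidence = 0.090288+0.065·0.901 = 0.14885; posterior = 0.607.
Reviewer B: numerator 0.912·0.352 = 0.32102; evidence = 0.32102+0.065·0.648 = 0.36314; posterior = 0.884.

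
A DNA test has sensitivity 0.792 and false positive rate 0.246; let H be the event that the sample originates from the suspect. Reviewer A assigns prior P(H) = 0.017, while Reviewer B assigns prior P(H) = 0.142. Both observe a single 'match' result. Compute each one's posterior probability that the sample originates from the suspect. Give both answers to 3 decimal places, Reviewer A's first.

The likelihood ratio for a 'match' result is 0.792/0.246 = 3.2195.
Reviewer A: prior odds 0.017/0.983 = 0.017294; posterior odds 0.055678; posterior probability 0.053.
Reviewer B: prior odds 0.142/0.858 = 0.16550; posterior odds 0.53283; posterior probability 0.348.

Reviewer A: 0.053; Reviewer B: 0.348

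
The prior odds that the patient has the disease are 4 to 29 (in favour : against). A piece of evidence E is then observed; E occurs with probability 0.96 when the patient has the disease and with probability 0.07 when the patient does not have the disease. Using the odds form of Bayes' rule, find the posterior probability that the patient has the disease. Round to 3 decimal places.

Posterior probability ≈ 0.654

Prior odds = 4/29 = 0.13793. In log-odds, ln(0.13793) = -1.9810.
Add log likelihood ratio: ln(13.714) = 2.6184.
Posterior log-odds = 0.63744, so posterior odds = exp(0.63744) = 1.8916. Converting, P(H|E) = 1.8916/2.8916 = 0.654.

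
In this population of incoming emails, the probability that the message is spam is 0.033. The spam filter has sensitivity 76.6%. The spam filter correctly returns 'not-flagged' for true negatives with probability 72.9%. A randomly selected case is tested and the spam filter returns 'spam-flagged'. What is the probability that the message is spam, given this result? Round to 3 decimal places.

Let H be the event that the message is spam. P(H) = 0.033, so P(¬H) = 0.967. With E the 'spam-flagged' result, P(E|H) = 0.766 and P(E|¬H) = 0.271.
P(E) = 0.766·0.033 + 0.271·0.967 = 0.025278 + 0.26206 = 0.28734.
By Bayes' theorem, P(H|E) = 0.025278 / 0.28734 = 0.088.

P(H | E) ≈ 0.088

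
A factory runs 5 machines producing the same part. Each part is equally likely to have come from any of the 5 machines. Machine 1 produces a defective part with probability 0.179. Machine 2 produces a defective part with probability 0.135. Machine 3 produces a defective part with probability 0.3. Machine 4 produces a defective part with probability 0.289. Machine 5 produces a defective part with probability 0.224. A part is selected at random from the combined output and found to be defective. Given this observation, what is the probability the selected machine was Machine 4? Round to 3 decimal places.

P(defective|M1) = 0.179; P(defective|M2) = 0.135; P(defective|M3) = 0.3; P(defective|M4) = 0.289; P(defective|M5) = 0.224.
Prior × likelihood for each source: 0.2·0.179=0.03580, 0.2·0.135=0.02700, 0.2·0.3=0.06000, 0.2·0.289=0.05780, 0.2·0.224=0.04480. Summing gives P(defective) = 0.22540.
P(Machine 4 | defective) = 0.05780 / 0.22540 = 0.256.

Posterior probability ≈ 0.256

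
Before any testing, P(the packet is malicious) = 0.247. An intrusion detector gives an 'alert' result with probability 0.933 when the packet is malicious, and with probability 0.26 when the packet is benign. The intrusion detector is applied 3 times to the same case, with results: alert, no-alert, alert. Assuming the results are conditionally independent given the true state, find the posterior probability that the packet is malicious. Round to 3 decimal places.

Posterior P(H) ≈ 0.277

Let H be the event that the packet is malicious; start with P(H) = 0.247. P('alert'|H) = 0.933, P('alert'|¬H) = 0.26.
Update on result 1 ('alert'): P(H) ← 0.933·0.2470 / (0.933·0.2470 + 0.26·0.7530) = 0.23045/0.42623 = 0.5407.
Update on result 2 ('no-alert'): P(H) ← 0.067·0.5407 / (0.067·0.5407 + 0.74·0.4593) = 0.036225/0.37613 = 0.0963.
Update on result 3 ('alert'): P(H) ← 0.933·0.0963 / (0.933·0.0963 + 0.26·0.9037) = 0.089858/0.32482 = 0.2766.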